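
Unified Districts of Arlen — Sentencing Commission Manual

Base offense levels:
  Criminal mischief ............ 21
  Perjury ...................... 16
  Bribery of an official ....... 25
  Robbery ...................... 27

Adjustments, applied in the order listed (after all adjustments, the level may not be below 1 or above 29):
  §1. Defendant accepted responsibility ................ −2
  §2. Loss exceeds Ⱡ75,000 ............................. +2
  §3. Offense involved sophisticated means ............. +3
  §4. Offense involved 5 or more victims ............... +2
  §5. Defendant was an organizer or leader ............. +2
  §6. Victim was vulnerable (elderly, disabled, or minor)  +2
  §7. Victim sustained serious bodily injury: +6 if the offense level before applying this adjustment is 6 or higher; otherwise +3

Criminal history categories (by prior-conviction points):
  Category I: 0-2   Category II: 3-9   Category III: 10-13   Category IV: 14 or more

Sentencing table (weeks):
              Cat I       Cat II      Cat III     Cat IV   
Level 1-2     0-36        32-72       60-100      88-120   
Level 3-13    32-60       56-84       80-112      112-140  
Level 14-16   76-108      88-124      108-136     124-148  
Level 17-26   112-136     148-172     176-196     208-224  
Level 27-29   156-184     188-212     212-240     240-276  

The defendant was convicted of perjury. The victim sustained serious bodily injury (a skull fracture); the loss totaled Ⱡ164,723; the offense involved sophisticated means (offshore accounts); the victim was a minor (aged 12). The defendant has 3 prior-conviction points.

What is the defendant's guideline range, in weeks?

188-212 weeks

Base offense level for perjury: 16.
§2 applies: 16 + 2 = 18.
§3 applies: 18 + 3 = 21.
§4 does not apply.
§5 does not apply.
§6 applies: 21 + 2 = 23.
§7 applies (level before this adjustment is 23 ≥ 6, so +6): 23 + 6 = 29.
Final offense level: 29.
Criminal history: 3 prior points → Category II (3-9).
Level 29 falls in the 27-29 band.
Grid: Level 27-29 × Category II = 188-212 weeks.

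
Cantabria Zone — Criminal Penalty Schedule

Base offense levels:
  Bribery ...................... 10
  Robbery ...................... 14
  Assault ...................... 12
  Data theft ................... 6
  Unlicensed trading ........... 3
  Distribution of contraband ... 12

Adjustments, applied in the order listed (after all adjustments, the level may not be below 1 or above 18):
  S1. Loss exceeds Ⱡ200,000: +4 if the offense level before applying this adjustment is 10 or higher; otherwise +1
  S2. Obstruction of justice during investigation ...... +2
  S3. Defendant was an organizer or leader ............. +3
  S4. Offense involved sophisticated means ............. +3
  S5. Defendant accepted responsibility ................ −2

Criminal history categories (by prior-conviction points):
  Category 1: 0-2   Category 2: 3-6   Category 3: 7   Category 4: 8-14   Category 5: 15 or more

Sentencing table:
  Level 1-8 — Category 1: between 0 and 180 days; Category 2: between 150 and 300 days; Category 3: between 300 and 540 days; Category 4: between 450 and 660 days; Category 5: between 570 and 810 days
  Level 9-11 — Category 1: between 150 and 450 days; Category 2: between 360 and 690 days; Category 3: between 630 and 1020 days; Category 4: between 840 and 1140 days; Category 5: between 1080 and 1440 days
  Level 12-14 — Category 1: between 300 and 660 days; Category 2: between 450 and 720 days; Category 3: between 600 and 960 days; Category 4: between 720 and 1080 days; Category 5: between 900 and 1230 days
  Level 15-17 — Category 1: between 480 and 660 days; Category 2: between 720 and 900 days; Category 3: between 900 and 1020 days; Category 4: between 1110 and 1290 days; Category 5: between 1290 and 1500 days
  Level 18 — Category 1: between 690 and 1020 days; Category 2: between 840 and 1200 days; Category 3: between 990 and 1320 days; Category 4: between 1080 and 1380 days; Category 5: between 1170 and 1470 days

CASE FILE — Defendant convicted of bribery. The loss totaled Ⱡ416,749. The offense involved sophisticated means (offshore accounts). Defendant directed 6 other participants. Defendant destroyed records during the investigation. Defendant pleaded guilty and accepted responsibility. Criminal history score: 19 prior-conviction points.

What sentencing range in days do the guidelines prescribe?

Base offense level for bribery: 10.
S1 applies (level before this adjustment is 10 ≥ 10, so +4): 10 + 4 = 14.
S2 applies: 14 + 2 = 16.
S3 applies: 16 + 3 = 19.
S4 applies: 19 + 3 = 22.
S5 applies: 22 − 2 = 20.
Level 20 exceeds the maximum of 18; capped at 18.
Final offense level: 18.
Criminal history: 19 prior points → Category 5 (15+).
Level 18 falls in the 18 band.
Grid: Level 18 × Category 5 = 1170-1470 days.

1170-1470 days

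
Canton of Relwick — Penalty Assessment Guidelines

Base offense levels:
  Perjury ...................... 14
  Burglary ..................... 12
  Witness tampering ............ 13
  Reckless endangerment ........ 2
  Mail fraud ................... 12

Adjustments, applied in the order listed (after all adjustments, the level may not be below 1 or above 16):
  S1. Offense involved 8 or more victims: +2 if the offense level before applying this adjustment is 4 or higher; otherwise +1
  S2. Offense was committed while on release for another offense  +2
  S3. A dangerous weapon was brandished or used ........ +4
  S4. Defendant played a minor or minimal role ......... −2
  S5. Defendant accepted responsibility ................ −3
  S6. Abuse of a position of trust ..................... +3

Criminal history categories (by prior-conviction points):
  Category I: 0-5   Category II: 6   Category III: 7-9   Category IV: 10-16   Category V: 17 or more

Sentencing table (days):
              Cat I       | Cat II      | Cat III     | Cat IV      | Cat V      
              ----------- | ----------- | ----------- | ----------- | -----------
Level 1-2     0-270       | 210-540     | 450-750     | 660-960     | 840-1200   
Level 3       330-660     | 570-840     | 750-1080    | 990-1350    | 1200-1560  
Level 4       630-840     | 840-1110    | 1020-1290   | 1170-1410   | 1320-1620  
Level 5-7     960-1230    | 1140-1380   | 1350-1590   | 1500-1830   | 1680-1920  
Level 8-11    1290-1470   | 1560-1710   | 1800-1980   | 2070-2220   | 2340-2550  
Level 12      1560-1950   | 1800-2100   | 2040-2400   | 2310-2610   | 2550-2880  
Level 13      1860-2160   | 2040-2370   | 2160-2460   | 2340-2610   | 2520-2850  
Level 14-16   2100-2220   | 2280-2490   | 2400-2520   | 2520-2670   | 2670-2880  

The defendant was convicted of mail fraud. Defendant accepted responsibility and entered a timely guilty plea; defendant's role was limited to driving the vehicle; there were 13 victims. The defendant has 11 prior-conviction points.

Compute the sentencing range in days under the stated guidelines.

2070-2220 days

Base offense level for mail fraud: 12.
S1 applies (level before this adjustment is 12 ≥ 4, so +2): 12 + 2 = 14.
S4 applies: 14 − 2 = 12.
S5 applies: 12 − 3 = 9.
Final offense level: 9.
Criminal history: 11 prior points → Category IV (10-16).
Level 9 falls in the 8-11 band.
Grid: Level 8-11 × Category IV = 2070-2220 days.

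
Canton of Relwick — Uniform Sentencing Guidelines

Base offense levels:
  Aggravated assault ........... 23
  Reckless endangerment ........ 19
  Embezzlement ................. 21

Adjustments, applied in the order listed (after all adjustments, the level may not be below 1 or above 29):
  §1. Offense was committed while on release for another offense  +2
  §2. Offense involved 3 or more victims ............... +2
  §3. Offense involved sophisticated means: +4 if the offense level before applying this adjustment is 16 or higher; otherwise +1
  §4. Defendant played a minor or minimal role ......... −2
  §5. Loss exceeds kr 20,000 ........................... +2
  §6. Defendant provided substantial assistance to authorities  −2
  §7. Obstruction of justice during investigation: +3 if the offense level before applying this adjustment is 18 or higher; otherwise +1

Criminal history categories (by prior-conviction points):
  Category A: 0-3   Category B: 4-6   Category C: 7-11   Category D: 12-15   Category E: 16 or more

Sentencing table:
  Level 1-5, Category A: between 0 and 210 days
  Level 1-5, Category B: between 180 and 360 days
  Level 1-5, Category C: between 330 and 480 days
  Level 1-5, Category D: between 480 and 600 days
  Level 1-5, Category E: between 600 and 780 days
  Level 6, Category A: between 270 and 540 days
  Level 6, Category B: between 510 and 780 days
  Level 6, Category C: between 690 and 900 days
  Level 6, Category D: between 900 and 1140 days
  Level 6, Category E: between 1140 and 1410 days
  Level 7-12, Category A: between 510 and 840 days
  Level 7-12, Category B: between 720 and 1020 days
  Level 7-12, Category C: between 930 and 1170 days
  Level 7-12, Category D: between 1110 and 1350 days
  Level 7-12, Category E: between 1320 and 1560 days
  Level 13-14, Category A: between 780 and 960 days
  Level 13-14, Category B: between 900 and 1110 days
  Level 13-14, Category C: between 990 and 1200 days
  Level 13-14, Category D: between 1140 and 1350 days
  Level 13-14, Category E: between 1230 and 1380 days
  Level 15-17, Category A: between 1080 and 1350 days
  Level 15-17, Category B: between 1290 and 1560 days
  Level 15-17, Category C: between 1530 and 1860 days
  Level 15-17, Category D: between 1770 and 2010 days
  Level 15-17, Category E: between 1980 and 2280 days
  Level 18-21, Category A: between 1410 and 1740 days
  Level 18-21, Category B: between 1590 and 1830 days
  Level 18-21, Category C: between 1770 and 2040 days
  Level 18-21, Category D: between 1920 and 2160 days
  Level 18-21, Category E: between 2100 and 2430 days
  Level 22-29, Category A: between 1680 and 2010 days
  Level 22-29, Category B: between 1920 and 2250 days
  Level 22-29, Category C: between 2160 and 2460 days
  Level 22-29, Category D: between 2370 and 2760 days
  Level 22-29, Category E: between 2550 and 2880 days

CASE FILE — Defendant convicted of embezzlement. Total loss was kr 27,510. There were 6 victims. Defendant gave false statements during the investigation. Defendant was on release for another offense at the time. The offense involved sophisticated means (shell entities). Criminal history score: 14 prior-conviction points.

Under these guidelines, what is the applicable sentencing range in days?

Base offense level for embezzlement: 21.
§1 applies: 21 + 2 = 23.
§2 applies: 23 + 2 = 25.
§3 applies (level before this adjustment is 25 ≥ 16, so +4): 25 + 4 = 29.
§5 applies: 29 + 2 = 31.
§7 applies (level before this adjustment is 31 ≥ 18, so +3): 31 + 3 = 34.
Level 34 exceeds the maximum of 29; capped at 29.
Final offense level: 29.
Criminal history: 14 prior points → Category D (12-15).
Level 29 falls in the 22-29 band.
Grid: Level 22-29 × Category D = 2370-2760 days.

2370-2760 days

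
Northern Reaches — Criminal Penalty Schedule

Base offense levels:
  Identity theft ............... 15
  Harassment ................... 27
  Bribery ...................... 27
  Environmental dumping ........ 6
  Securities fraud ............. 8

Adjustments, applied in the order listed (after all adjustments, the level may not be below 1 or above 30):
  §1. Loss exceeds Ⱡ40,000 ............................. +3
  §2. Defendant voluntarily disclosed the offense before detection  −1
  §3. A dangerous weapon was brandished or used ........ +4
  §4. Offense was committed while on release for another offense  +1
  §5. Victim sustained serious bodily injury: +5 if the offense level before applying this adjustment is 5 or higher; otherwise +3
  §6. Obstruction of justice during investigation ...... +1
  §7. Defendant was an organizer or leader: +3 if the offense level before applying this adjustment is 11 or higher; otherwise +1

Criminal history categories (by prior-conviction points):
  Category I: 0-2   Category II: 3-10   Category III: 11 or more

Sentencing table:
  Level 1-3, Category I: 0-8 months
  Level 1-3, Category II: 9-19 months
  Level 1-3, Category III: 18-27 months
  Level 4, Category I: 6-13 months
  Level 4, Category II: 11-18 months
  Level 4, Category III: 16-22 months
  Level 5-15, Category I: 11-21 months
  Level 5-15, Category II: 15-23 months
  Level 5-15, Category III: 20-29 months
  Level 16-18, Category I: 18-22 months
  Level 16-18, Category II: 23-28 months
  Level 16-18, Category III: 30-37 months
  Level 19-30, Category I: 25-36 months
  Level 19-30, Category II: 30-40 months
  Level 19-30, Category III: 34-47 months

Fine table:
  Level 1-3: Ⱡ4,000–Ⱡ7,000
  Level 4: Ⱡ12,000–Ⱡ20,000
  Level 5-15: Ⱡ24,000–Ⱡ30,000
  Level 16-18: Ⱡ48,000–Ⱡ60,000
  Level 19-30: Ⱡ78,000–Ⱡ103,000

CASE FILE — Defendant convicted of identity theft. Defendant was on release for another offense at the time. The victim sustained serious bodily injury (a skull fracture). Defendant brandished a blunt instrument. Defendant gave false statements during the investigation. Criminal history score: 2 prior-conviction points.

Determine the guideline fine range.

Base offense level for identity theft: 15.
§1 does not apply.
§3 applies: 15 + 4 = 19.
§4 applies: 19 + 1 = 20.
§5 applies (level before this adjustment is 20 ≥ 5, so +5): 20 + 5 = 25.
§6 applies: 25 + 1 = 26.
§7 does not apply.
Final offense level: 26.
Level 26 falls in the 19-30 band.
Fine table: Level 19-30 → Ⱡ78,000–Ⱡ103,000.

Ⱡ78,000–Ⱡ103,000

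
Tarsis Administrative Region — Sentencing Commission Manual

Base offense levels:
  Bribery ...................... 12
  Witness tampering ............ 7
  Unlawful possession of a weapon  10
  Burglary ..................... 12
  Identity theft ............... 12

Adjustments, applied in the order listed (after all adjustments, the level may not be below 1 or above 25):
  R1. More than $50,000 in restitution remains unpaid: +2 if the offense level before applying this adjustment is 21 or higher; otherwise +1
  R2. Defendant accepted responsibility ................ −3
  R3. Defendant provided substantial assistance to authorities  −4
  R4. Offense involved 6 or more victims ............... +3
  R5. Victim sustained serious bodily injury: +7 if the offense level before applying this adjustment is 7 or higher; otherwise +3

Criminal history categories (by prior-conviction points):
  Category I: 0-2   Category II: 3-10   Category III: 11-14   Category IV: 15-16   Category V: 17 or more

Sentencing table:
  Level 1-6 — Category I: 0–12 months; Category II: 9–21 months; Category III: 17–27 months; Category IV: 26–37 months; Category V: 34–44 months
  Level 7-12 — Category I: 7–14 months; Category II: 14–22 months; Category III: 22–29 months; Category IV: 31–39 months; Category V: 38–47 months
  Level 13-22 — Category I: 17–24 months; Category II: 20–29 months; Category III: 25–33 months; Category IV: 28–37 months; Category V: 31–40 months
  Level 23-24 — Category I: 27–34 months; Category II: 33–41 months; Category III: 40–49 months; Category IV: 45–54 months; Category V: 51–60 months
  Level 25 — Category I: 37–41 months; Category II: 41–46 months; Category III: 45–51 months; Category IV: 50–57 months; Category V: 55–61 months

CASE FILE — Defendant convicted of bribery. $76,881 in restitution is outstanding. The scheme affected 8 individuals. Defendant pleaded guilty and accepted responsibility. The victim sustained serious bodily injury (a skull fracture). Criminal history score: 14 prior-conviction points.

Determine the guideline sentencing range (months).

25-33 months

Base offense level for bribery: 12.
R1 applies (level before this adjustment is 12 < 21, so +1): 12 + 1 = 13.
R2 applies: 13 − 3 = 10.
R4 applies: 10 + 3 = 13.
R5 applies (level before this adjustment is 13 ≥ 7, so +7): 13 + 7 = 20.
Final offense level: 20.
Criminal history: 14 prior points → Category III (11-14).
Level 20 falls in the 13-22 band.
Grid: Level 13-22 × Category III = 25-33 months.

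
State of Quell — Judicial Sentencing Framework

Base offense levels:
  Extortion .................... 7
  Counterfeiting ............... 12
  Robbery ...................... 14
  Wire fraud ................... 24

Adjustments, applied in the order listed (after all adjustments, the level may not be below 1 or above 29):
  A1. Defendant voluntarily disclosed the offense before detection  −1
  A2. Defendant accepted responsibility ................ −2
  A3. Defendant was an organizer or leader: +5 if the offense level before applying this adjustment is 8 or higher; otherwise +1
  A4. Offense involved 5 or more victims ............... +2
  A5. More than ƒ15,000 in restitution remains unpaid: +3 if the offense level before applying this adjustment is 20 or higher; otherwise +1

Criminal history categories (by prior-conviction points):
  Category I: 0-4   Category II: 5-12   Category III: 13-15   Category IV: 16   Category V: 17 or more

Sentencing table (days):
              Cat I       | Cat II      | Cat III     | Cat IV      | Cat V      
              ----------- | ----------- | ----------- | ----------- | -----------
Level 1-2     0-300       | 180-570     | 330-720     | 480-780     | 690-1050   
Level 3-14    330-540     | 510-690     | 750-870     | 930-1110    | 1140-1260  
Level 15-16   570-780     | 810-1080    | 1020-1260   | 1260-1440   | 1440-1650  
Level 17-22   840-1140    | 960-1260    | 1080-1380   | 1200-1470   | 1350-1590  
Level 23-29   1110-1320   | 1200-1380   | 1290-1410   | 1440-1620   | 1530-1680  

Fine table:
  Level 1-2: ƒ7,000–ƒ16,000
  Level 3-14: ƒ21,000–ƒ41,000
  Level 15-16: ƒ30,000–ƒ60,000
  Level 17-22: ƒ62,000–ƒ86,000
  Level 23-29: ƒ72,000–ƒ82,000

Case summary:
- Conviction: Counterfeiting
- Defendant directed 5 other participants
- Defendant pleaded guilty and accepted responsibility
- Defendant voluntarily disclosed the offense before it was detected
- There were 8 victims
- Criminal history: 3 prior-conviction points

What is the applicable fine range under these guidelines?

ƒ30,000–ƒ60,000

Base offense level for counterfeiting: 12.
A1 applies: 12 − 1 = 11.
A2 applies: 11 − 2 = 9.
A3 applies (level before this adjustment is 9 ≥ 8, so +5): 9 + 5 = 14.
A4 applies: 14 + 2 = 16.
A5 does not apply.
Final offense level: 16.
Level 16 falls in the 15-16 band.
Fine table: Level 15-16 → ƒ30,000–ƒ60,000.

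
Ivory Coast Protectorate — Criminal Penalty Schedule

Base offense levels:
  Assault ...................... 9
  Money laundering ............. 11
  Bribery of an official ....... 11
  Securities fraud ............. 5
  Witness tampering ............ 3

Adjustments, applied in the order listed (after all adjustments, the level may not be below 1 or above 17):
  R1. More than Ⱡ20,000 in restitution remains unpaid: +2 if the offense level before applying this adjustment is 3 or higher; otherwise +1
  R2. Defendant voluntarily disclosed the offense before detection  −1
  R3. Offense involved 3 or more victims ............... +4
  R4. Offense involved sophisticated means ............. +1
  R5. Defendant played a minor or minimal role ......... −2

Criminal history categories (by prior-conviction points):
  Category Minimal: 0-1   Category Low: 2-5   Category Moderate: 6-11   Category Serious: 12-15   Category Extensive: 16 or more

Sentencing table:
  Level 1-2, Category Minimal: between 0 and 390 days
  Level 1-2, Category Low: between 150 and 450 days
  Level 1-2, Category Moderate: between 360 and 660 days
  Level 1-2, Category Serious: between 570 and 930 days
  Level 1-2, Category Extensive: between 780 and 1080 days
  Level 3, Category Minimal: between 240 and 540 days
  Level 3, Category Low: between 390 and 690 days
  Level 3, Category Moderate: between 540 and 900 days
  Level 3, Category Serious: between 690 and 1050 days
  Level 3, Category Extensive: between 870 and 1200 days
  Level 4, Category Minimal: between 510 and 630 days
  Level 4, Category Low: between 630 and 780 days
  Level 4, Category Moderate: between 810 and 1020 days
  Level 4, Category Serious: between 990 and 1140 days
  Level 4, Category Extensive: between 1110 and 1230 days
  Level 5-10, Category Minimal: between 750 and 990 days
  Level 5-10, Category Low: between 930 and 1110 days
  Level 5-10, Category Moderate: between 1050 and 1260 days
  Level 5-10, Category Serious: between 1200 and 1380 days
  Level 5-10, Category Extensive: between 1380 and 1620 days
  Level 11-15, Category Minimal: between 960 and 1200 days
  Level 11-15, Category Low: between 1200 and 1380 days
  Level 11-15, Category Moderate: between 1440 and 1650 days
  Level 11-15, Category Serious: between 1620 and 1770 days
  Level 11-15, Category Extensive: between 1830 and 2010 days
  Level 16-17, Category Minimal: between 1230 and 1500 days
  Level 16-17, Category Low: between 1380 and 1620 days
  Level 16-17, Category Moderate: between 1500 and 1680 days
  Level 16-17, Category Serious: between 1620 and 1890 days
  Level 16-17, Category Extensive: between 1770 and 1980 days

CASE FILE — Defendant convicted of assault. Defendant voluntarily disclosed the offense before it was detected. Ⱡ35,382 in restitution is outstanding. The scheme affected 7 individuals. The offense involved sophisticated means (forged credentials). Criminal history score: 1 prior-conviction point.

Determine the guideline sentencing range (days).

Base offense level for assault: 9.
R1 applies (level before this adjustment is 9 ≥ 3, so +2): 9 + 2 = 11.
R2 applies: 11 − 1 = 10.
R3 applies: 10 + 4 = 14.
R4 applies: 14 + 1 = 15.
Final offense level: 15.
Criminal history: 1 prior point → Category Minimal (0-1).
Level 15 falls in the 11-15 band.
Grid: Level 11-15 × Category Minimal = 960-1200 days.

960-1200 days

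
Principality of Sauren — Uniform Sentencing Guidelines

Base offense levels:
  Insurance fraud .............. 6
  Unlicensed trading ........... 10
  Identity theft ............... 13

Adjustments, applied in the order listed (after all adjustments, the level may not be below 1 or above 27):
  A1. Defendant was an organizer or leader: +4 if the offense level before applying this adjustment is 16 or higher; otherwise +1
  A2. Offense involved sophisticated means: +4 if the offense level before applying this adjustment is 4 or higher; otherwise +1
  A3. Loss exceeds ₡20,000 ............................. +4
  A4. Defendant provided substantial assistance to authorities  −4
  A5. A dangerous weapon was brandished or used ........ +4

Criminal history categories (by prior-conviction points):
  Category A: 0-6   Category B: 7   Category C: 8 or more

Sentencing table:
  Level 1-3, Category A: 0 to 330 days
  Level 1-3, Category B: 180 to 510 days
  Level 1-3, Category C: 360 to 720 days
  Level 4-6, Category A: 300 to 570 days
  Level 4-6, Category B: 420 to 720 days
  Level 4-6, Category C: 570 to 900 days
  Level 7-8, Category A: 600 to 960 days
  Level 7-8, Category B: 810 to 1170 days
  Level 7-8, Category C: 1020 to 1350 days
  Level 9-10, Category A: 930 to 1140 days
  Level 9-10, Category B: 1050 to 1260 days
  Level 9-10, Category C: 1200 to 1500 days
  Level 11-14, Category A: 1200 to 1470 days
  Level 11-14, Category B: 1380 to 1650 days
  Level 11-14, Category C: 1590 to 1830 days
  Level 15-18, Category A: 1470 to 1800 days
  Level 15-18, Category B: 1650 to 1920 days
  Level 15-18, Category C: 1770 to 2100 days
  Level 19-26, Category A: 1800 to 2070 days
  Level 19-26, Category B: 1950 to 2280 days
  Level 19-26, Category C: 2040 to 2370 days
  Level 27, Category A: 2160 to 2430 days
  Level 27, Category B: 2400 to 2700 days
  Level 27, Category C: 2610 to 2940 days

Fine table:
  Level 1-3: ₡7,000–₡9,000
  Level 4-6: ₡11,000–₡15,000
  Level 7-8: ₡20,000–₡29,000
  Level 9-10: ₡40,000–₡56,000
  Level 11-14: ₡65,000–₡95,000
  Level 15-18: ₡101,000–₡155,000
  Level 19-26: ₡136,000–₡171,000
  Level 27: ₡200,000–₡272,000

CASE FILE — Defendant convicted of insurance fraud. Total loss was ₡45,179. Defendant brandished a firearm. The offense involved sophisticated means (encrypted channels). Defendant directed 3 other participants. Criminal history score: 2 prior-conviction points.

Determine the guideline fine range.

₡136,000–₡171,000

Base offense level for insurance fraud: 6.
A1 applies (level before this adjustment is 6 < 16, so +1): 6 + 1 = 7.
A2 applies (level before this adjustment is 7 ≥ 4, so +4): 7 + 4 = 11.
A3 applies: 11 + 4 = 15.
A5 applies: 15 + 4 = 19.
Final offense level: 19.
Level 19 falls in the 19-26 band.
Fine table: Level 19-26 → ₡136,000–₡171,000.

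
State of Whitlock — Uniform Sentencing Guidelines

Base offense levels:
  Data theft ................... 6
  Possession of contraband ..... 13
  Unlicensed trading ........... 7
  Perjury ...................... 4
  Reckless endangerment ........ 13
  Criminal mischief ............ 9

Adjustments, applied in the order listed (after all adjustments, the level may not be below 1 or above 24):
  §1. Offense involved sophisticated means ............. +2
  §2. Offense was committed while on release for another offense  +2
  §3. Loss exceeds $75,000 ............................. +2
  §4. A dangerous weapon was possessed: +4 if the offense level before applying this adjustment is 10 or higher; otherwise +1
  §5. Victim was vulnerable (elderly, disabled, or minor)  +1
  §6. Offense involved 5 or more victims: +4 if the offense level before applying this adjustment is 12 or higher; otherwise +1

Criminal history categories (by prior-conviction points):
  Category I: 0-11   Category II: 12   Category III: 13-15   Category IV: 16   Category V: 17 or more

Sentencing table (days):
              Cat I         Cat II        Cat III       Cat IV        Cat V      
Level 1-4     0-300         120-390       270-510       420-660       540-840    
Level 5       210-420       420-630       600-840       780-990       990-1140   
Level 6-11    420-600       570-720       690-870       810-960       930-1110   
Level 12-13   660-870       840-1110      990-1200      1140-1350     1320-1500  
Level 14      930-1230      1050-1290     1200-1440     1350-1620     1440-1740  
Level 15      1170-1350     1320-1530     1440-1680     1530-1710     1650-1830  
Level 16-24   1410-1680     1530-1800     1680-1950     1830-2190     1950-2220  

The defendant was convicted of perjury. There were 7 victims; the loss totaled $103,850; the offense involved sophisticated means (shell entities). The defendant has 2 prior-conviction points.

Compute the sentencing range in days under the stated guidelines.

Base offense level for perjury: 4.
§1 applies: 4 + 2 = 6.
§3 applies: 6 + 2 = 8.
§6 applies (level before this adjustment is 8 < 12, so +1): 8 + 1 = 9.
Final offense level: 9.
Criminal history: 2 prior points → Category I (0-11).
Level 9 falls in the 6-11 band.
Grid: Level 6-11 × Category I = 420-600 days.

420-600 days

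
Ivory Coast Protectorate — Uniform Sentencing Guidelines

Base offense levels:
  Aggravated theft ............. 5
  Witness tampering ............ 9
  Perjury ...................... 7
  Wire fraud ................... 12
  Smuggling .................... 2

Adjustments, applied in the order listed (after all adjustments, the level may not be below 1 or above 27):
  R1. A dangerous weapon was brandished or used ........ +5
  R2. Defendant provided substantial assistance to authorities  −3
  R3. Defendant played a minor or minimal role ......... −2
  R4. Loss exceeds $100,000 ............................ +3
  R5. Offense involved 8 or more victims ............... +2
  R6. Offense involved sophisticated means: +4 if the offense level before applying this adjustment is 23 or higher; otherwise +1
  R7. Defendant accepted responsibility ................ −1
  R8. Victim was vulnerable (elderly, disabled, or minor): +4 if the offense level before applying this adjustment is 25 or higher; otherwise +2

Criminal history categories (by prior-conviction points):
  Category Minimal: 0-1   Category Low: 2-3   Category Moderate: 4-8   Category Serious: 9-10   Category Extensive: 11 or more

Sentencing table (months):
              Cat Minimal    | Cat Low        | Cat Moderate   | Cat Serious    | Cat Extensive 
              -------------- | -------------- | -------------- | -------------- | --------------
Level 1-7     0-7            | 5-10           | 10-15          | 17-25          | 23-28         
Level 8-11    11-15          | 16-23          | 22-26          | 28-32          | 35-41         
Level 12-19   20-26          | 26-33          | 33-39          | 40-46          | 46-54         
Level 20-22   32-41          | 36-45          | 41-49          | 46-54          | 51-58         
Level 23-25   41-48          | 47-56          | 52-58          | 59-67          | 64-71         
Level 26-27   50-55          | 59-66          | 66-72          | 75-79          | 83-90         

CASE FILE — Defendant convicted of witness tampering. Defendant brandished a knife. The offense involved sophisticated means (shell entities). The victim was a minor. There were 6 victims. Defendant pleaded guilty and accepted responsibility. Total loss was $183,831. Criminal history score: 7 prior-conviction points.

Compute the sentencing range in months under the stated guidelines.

Base offense level for witness tampering: 9.
R1 applies: 9 + 5 = 14.
R4 applies: 14 + 3 = 17.
R5 does not apply.
R6 applies (level before this adjustment is 17 < 23, so +1): 17 + 1 = 18.
R7 applies: 18 − 1 = 17.
R8 applies (level before this adjustment is 17 < 25, so +2): 17 + 2 = 19.
Final offense level: 19.
Criminal history: 7 prior points → Category Moderate (4-8).
Level 19 falls in the 12-19 band.
Grid: Level 12-19 × Category Moderate = 33-39 months.

33-39 months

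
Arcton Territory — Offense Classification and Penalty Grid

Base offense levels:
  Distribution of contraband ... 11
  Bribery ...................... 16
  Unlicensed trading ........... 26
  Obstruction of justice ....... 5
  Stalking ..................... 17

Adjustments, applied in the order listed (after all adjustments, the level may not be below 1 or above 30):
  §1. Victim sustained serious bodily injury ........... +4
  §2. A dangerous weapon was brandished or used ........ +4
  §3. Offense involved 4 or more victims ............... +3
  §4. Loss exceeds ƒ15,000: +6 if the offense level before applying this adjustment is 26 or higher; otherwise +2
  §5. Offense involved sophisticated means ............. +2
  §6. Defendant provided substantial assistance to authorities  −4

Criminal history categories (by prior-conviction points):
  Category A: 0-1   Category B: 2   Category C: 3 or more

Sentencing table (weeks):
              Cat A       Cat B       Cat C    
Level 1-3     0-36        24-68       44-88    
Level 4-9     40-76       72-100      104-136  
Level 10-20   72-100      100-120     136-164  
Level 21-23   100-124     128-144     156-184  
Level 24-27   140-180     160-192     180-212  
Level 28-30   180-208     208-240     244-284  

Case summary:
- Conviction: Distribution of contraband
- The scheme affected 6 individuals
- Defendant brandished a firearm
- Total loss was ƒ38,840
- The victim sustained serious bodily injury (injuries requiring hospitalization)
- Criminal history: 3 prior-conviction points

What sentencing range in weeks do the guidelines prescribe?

Base offense level for distribution of contraband: 11.
§1 applies: 11 + 4 = 15.
§2 applies: 15 + 4 = 19.
§3 applies: 19 + 3 = 22.
§4 applies (level before this adjustment is 22 < 26, so +2): 22 + 2 = 24.
Final offense level: 24.
Criminal history: 3 prior points → Category C (3+).
Level 24 falls in the 24-27 band.
Grid: Level 24-27 × Category C = 180-212 weeks.

180-212 weeks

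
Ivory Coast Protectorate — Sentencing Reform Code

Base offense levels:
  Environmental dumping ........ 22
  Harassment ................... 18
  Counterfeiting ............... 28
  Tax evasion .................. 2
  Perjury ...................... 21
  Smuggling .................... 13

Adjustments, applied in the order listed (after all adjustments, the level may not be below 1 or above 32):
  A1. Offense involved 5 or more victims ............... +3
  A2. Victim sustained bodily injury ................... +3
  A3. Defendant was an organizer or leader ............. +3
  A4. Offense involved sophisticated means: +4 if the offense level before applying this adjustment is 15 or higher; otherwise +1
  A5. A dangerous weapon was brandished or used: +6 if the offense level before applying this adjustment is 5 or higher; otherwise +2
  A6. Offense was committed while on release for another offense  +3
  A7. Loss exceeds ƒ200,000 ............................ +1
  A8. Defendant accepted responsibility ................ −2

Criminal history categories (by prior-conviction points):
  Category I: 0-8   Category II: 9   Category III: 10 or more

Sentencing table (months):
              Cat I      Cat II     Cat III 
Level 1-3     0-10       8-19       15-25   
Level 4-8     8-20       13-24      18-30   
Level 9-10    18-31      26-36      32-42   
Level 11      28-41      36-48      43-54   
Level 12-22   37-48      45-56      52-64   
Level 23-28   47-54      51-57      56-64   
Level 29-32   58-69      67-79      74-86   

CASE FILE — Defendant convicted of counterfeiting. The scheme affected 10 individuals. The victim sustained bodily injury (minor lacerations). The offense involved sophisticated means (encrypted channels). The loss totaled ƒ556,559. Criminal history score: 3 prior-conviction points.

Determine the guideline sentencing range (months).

58-69 months

Base offense level for counterfeiting: 28.
A1 applies: 28 + 3 = 31.
A2 applies: 31 + 3 = 34.
A4 applies (level before this adjustment is 34 ≥ 15, so +4): 34 + 4 = 38.
A5 does not apply.
A7 applies: 38 + 1 = 39.
A8 does not apply.
Level 39 exceeds the maximum of 32; capped at 32.
Final offense level: 32.
Criminal history: 3 prior points → Category I (0-8).
Level 32 falls in the 29-32 band.
Grid: Level 29-32 × Category I = 58-69 months.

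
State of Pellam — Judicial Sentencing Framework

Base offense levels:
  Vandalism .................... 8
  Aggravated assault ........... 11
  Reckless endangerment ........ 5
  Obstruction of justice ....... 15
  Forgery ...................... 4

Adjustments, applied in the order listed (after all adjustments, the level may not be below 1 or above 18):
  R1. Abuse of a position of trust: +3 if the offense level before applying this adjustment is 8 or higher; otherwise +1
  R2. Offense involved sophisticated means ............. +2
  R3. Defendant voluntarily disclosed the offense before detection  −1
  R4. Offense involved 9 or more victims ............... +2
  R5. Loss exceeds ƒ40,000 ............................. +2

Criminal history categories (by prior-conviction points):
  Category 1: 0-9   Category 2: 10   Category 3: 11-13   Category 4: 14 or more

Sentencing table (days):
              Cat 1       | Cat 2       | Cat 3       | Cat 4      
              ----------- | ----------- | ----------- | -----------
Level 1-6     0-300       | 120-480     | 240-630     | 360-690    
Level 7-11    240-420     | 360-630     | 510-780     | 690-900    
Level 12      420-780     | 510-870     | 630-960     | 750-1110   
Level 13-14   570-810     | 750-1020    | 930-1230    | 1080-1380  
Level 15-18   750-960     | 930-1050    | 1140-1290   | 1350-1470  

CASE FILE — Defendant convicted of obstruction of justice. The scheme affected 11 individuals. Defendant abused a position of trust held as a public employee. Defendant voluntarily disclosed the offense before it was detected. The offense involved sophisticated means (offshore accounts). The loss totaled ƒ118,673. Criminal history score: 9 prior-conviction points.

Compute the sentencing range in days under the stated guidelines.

750-960 days

Base offense level for obstruction of justice: 15.
R1 applies (level before this adjustment is 15 ≥ 8, so +3): 15 + 3 = 18.
R2 applies: 18 + 2 = 20.
R3 applies: 20 − 1 = 19.
R4 applies: 19 + 2 = 21.
R5 applies: 21 + 2 = 23.
Level 23 exceeds the maximum of 18; capped at 18.
Final offense level: 18.
Criminal history: 9 prior points → Category 1 (0-9).
Level 18 falls in the 15-18 band.
Grid: Level 15-18 × Category 1 = 750-960 days.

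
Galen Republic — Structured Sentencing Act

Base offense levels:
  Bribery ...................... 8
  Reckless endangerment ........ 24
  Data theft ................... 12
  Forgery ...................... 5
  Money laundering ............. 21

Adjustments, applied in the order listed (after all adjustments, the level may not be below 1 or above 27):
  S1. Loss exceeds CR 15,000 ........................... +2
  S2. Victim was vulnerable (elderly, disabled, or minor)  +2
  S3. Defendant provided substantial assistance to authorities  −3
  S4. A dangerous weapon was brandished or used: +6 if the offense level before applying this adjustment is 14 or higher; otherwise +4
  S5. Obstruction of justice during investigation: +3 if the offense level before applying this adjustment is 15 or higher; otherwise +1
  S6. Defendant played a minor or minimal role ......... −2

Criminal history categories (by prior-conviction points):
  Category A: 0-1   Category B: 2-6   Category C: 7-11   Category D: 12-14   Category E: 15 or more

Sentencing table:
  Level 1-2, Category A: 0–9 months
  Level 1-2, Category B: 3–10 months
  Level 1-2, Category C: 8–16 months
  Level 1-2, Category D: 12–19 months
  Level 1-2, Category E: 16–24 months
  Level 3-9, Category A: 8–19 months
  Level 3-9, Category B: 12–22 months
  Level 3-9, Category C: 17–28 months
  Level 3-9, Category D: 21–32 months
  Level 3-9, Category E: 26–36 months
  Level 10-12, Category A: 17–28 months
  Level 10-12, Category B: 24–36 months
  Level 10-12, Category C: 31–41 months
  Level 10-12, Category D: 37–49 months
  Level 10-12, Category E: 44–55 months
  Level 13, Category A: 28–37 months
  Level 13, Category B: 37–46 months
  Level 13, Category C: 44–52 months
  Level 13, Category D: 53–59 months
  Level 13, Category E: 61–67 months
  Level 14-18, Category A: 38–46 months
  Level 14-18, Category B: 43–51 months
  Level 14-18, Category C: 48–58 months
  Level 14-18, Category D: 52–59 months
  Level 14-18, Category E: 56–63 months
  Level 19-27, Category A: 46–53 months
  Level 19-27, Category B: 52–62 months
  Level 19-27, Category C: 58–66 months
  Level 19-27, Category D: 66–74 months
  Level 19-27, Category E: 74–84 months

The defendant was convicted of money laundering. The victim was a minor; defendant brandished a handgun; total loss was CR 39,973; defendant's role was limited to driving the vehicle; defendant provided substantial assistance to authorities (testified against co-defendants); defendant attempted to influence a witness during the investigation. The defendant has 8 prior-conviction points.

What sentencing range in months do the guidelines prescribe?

Base offense level for money laundering: 21.
S1 applies: 21 + 2 = 23.
S2 applies: 23 + 2 = 25.
S3 applies: 25 − 3 = 22.
S4 applies (level before this adjustment is 22 ≥ 14, so +6): 22 + 6 = 28.
S5 applies (level before this adjustment is 28 ≥ 15, so +3): 28 + 3 = 31.
S6 applies: 31 − 2 = 29.
Level 29 exceeds the maximum of 27; capped at 27.
Final offense level: 27.
Criminal history: 8 prior points → Category C (7-11).
Level 27 falls in the 19-27 band.
Grid: Level 19-27 × Category C = 58-66 months.

58-66 months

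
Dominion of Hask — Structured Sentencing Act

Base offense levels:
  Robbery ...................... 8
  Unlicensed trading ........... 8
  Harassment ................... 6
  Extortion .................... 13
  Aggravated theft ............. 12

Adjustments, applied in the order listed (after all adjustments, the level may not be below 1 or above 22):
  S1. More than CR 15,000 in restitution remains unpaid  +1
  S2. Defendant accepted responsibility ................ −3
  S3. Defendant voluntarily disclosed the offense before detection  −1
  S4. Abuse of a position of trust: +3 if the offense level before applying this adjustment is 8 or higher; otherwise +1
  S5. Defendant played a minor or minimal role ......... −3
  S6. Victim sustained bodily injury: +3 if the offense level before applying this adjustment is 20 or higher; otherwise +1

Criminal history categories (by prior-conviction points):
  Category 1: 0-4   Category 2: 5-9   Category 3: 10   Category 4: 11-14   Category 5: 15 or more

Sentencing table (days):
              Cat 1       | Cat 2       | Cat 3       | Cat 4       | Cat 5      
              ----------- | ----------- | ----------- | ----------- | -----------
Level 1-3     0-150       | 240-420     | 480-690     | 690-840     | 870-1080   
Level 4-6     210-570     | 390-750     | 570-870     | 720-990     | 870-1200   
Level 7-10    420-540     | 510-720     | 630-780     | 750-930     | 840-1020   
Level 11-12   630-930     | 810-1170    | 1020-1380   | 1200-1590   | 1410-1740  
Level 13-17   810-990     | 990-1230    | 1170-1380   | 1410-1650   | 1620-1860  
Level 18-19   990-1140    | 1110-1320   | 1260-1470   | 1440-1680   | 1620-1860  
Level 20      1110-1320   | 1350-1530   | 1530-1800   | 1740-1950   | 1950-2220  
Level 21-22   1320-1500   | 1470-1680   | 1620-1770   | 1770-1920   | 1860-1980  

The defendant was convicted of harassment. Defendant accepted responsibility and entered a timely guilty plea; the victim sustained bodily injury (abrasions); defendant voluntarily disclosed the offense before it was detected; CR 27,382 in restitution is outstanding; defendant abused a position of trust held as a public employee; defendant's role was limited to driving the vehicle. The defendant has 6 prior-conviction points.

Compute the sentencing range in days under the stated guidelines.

Base offense level for harassment: 6.
S1 applies: 6 + 1 = 7.
S2 applies: 7 − 3 = 4.
S3 applies: 4 − 1 = 3.
S4 applies (level before this adjustment is 3 < 8, so +1): 3 + 1 = 4.
S5 applies: 4 − 3 = 1.
S6 applies (level before this adjustment is 1 < 20, so +1): 1 + 1 = 2.
Final offense level: 2.
Criminal history: 6 prior points → Category 2 (5-9).
Level 2 falls in the 1-3 band.
Grid: Level 1-3 × Category 2 = 240-420 days.

240-420 days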